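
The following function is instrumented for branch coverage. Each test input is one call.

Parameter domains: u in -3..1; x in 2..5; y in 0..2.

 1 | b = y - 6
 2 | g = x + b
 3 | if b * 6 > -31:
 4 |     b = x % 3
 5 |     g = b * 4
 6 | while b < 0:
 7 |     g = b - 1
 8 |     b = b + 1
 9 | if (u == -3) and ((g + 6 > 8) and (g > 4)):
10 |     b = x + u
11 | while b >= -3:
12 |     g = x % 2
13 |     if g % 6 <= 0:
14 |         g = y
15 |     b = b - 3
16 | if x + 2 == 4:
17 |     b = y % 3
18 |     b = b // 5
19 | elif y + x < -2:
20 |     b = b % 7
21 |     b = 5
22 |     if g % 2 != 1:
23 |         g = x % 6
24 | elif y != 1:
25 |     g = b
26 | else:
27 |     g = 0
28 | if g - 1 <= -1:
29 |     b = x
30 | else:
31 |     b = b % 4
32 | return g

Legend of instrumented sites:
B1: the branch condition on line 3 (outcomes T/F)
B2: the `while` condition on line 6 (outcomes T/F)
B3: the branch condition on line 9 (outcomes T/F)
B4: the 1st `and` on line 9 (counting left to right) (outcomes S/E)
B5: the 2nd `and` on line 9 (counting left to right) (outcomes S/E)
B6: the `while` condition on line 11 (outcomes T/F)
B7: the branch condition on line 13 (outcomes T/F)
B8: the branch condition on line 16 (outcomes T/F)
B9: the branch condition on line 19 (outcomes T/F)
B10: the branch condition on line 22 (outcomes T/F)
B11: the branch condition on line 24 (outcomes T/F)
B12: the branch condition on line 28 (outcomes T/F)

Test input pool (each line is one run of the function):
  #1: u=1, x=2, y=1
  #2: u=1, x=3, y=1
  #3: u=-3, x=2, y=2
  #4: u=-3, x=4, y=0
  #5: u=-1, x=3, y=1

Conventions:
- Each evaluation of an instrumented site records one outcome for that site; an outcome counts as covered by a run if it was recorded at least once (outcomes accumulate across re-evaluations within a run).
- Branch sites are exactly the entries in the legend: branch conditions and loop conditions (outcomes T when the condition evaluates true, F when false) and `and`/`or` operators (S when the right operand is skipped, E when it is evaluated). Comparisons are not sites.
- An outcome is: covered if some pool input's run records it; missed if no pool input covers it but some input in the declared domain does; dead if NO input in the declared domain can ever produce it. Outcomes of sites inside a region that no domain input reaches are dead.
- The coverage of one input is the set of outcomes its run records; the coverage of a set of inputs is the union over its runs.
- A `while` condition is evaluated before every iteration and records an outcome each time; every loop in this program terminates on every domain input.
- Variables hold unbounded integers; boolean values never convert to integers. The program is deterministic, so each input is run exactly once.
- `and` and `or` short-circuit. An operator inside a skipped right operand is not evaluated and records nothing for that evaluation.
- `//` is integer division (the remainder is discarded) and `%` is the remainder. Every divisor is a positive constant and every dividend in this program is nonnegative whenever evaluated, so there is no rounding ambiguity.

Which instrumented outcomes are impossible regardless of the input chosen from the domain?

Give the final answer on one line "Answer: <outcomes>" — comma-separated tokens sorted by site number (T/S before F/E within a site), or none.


exhaustive pass over the 60-input domain:
  B9=T: zero occurrences over every domain input -> dead
  B10=T: zero occurrences over every domain input -> dead
  B10=F: zero occurrences over every domain input -> dead
  reachable outcomes have witnesses, e.g. B1=T (e.g. u=-3, x=2, y=1), B1=F (e.g. u=-3, x=2, y=0), B2=T (e.g. u=-3, x=2, y=0), B2=F (e.g. u=-3, x=2, y=0)
Answer: B9=T, B10=T, B10=F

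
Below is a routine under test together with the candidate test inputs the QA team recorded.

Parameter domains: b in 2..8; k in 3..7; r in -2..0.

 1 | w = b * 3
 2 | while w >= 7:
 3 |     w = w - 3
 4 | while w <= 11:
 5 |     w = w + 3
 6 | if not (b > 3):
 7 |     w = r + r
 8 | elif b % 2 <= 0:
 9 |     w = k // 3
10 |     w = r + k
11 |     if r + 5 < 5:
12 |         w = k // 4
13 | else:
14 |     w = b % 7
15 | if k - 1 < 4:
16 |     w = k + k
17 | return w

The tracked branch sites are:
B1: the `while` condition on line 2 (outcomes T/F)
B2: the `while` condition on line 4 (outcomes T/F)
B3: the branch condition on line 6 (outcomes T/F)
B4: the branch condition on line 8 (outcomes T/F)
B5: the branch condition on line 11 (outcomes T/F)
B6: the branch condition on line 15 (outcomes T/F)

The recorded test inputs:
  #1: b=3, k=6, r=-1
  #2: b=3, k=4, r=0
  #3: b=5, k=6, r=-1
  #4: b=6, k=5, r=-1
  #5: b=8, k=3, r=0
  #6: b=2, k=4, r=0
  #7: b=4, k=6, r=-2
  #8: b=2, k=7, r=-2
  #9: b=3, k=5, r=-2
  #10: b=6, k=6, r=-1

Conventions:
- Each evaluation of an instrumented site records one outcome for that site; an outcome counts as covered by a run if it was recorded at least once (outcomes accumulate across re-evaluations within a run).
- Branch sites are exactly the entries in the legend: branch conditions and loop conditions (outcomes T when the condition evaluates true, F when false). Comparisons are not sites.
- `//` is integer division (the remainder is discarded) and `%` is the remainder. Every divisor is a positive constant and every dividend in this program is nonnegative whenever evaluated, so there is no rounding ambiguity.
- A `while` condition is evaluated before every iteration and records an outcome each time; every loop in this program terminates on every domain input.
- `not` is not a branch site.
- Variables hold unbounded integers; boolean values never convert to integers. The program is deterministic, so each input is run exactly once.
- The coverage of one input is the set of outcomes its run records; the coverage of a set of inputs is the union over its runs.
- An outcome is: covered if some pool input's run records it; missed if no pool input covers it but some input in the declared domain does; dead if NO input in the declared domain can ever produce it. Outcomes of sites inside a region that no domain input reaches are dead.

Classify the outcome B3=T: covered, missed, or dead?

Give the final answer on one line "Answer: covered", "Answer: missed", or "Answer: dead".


B3=T is recorded by pool input(s) 1, 2, 6, 8, 9 -> covered
Answer: covered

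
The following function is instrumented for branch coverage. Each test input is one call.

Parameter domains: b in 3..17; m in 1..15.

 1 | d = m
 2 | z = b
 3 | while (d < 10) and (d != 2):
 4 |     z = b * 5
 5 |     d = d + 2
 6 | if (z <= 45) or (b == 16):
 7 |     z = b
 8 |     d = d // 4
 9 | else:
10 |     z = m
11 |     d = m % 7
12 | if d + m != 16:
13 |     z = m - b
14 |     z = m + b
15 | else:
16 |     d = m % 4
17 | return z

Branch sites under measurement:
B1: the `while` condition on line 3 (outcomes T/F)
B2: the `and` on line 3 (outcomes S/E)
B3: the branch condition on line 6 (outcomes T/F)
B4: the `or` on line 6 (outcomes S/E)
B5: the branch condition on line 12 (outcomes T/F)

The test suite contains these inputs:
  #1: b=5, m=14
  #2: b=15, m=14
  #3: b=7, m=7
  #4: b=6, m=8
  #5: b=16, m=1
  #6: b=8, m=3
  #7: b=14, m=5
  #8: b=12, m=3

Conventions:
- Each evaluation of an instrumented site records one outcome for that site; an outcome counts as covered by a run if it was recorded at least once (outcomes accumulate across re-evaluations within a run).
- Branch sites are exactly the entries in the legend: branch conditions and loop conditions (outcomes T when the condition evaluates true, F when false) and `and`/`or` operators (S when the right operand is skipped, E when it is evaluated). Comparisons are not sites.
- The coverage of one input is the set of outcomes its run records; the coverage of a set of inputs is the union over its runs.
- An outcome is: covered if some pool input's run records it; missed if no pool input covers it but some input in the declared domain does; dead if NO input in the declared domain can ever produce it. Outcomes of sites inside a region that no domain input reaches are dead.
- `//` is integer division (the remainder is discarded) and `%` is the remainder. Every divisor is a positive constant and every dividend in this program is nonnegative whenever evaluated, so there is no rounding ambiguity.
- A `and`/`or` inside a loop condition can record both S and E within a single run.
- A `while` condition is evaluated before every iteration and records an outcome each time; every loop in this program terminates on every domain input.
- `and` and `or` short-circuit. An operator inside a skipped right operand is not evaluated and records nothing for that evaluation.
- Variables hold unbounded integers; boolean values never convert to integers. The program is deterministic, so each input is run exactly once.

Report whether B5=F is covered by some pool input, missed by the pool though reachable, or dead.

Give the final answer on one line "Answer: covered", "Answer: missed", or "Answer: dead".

no pool input records B5=F
but domain input (b=3, m=13) does record it -> reachable, so missed

Answer: missed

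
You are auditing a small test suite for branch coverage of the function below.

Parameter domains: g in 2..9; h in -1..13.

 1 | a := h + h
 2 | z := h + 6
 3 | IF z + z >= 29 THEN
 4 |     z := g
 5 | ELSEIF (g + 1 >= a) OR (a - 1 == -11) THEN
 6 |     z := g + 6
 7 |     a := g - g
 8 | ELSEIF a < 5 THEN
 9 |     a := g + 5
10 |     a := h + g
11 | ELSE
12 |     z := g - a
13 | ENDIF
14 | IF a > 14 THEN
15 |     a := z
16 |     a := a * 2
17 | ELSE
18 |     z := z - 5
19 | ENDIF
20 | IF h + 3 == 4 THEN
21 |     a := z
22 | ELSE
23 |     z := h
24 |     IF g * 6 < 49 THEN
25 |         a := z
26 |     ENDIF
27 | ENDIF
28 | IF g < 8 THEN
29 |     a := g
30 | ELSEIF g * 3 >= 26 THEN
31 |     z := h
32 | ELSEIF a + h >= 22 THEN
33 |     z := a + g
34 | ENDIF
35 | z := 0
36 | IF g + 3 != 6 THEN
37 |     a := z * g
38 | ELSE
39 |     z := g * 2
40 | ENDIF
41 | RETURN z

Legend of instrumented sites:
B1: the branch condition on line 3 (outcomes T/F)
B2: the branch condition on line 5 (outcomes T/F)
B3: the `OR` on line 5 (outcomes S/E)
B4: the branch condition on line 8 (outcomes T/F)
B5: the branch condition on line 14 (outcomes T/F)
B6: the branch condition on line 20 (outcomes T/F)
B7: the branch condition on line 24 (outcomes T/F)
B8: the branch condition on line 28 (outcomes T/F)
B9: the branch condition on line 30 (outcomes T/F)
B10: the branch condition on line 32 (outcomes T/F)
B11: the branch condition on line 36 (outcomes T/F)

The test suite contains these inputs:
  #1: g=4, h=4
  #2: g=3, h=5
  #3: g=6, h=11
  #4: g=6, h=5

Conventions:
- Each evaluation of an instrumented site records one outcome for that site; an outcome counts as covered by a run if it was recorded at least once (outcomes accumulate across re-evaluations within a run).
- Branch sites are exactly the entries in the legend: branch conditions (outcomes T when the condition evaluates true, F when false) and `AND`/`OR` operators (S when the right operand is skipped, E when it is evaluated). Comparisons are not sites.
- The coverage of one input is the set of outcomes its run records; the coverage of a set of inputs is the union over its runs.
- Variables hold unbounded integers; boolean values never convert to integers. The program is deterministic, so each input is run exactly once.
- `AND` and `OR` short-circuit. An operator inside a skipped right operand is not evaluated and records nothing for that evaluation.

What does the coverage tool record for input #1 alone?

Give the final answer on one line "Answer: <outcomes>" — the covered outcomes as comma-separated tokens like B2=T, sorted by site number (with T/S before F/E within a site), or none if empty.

Event log for input #1 (g=4, h=4):
  B1->F, B3->E, B2->F, B4->F, B5->F, B6->F, B7->T, B8->T, B11->T
as a set, this run covers: B1=F, B2=F, B3=E, B4=F, B5=F, B6=F, B7=T, B8=T, B11=T

Answer: B1=F, B2=F, B3=E, B4=F, B5=F, B6=F, B7=T, B8=T, B11=T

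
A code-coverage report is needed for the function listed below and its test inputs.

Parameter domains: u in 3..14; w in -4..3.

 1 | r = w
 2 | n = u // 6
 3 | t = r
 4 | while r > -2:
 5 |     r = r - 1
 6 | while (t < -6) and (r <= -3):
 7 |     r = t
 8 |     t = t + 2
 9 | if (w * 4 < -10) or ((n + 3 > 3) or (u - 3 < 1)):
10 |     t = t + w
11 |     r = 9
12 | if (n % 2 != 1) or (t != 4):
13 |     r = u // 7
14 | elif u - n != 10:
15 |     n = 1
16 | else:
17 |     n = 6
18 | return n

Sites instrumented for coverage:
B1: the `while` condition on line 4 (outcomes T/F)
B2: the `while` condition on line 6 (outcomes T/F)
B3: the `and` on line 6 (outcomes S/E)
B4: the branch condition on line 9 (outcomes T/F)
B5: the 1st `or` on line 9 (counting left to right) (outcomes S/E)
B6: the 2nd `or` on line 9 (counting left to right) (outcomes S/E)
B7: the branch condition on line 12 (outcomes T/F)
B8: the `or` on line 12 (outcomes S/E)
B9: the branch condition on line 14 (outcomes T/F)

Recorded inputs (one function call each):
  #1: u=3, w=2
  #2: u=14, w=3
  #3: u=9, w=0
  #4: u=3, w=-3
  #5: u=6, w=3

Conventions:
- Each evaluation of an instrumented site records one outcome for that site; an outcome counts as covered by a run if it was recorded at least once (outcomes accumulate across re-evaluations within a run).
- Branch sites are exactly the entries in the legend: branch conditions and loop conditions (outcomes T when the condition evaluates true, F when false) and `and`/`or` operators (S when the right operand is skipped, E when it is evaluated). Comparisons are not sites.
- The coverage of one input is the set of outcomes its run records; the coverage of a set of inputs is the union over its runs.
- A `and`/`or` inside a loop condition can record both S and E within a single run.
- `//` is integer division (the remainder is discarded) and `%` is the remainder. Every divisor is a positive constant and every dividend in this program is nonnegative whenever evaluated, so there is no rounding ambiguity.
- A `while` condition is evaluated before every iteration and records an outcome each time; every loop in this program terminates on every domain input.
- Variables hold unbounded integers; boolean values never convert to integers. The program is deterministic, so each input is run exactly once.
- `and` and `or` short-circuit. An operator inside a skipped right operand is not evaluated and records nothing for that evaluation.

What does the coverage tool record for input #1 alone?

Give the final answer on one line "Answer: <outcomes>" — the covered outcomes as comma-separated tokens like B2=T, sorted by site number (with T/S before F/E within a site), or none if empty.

Running input #1 (u=3, w=2), event by event:
  B1->T, B1->T, B1->T, B1->T, B1->F, B3->S, B2->F, B5->E, B6->E, B4->T
  B8->S, B7->T
distinct outcomes covered: B1=T, B1=F, B2=F, B3=S, B4=T, B5=E, B6=E, B7=T, B8=S

Answer: B1=T, B1=F, B2=F, B3=S, B4=T, B5=E, B6=E, B7=T, B8=S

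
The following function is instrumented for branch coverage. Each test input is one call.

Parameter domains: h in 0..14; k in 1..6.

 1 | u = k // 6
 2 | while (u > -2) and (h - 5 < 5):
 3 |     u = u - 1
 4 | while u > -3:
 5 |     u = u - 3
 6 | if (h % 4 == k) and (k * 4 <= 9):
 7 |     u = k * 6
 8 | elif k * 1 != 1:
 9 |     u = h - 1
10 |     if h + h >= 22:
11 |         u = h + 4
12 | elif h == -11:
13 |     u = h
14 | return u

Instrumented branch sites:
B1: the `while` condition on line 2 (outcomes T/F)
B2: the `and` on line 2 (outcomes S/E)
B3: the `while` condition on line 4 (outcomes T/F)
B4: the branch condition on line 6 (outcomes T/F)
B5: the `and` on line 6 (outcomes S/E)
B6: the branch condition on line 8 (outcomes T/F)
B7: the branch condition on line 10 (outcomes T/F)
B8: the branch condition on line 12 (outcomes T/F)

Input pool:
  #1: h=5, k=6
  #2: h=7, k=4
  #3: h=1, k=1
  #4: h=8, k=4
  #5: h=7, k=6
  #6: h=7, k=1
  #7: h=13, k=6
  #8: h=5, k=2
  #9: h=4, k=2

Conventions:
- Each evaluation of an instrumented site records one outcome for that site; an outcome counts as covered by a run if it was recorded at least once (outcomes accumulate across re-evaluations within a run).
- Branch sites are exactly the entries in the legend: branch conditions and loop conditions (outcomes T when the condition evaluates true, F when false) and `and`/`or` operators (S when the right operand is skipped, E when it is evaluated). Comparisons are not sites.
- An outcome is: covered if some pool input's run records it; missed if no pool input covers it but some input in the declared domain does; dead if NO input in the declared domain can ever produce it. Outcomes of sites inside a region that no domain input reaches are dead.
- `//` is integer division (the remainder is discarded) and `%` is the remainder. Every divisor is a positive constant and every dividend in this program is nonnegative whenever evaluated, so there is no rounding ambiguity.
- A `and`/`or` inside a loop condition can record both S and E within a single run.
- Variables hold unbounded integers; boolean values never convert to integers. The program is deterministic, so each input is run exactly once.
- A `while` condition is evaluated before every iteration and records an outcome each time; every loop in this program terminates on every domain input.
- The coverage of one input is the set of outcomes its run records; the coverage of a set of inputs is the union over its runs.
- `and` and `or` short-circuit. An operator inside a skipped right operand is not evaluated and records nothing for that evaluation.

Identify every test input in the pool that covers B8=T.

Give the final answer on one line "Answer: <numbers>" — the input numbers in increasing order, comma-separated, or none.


input #1 (h=5, k=6): misses B8=T
input #2 (h=7, k=4): misses B8=T
input #3 (h=1, k=1): misses B8=T
input #4 (h=8, k=4): misses B8=T
input #5 (h=7, k=6): misses B8=T
input #6 (h=7, k=1): misses B8=T
input #7 (h=13, k=6): misses B8=T
input #8 (h=5, k=2): misses B8=T
input #9 (h=4, k=2): misses B8=T
Answer: none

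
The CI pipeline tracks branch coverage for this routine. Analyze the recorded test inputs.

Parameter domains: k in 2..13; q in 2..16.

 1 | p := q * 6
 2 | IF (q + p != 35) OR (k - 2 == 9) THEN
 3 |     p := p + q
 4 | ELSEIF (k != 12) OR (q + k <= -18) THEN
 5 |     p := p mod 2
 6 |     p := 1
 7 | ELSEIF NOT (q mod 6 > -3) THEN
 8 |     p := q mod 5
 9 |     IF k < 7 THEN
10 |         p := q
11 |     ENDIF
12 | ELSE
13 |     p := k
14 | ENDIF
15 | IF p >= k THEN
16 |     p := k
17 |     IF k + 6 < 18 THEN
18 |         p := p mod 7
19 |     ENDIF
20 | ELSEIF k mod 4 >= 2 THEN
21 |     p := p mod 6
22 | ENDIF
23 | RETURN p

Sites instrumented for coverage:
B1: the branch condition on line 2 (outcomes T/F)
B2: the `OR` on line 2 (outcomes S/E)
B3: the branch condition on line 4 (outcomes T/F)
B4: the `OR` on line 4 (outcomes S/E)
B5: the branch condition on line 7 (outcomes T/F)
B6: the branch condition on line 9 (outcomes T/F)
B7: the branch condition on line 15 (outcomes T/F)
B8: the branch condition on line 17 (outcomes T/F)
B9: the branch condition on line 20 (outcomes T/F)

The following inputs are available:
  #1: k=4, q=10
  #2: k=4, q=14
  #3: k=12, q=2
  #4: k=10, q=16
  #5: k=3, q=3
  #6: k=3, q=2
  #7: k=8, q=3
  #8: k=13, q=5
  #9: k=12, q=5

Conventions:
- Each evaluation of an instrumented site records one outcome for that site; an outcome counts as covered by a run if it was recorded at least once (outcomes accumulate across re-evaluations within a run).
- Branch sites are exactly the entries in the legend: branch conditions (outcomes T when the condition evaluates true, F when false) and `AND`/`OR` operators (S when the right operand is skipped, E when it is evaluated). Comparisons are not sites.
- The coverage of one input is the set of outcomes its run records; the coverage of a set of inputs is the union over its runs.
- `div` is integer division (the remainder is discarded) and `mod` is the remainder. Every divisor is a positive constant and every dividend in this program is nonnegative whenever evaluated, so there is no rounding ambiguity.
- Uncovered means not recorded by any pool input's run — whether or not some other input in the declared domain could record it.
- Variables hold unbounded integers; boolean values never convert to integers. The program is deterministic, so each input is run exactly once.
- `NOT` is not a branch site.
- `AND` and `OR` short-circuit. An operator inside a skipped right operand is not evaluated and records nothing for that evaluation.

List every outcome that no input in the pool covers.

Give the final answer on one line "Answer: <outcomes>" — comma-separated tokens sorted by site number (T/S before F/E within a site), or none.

test 1 (k=4, q=10) fires B2->S, B1->T, B7->T, B8->T; hits B1=T, B2=S, B7=T, B8=T
test 2 (k=4, q=14) fires B2->S, B1->T, B7->T, B8->T; hits B1=T, B2=S, B7=T, B8=T
test 3 (k=12, q=2) fires B2->S, B1->T, B7->T, B8->F; hits B1=T, B2=S, B7=T, B8=F
test 4 (k=10, q=16) fires B2->S, B1->T, B7->T, B8->T; hits B1=T, B2=S, B7=T, B8=T
test 5 (k=3, q=3) fires B2->S, B1->T, B7->T, B8->T; hits B1=T, B2=S, B7=T, B8=T
test 6 (k=3, q=2) fires B2->S, B1->T, B7->T, B8->T; hits B1=T, B2=S, B7=T, B8=T
test 7 (k=8, q=3) fires B2->S, B1->T, B7->T, B8->T; hits B1=T, B2=S, B7=T, B8=T
test 8 (k=13, q=5) fires B2->E, B1->F, B4->S, B3->T, B7->F, B9->F; hits B1=F, B2=E, B3=T, B4=S, B7=F, B9=F
test 9 (k=12, q=5) fires B2->E, B1->F, B4->E, B3->F, B5->F, B7->T, B8->F; hits B1=F, B2=E, B3=F, B4=E, B5=F, B7=T, B8=F
union over the pool: B1=T, B1=F, B2=S, B2=E, B3=T, B3=F, B4=S, B4=E, B5=F, B7=T, B7=F, B8=T, B8=F, B9=F
uncovered (4 of 18): B5=T, B6=T, B6=F, B9=T

Answer: B5=T, B6=T, B6=F, B9=T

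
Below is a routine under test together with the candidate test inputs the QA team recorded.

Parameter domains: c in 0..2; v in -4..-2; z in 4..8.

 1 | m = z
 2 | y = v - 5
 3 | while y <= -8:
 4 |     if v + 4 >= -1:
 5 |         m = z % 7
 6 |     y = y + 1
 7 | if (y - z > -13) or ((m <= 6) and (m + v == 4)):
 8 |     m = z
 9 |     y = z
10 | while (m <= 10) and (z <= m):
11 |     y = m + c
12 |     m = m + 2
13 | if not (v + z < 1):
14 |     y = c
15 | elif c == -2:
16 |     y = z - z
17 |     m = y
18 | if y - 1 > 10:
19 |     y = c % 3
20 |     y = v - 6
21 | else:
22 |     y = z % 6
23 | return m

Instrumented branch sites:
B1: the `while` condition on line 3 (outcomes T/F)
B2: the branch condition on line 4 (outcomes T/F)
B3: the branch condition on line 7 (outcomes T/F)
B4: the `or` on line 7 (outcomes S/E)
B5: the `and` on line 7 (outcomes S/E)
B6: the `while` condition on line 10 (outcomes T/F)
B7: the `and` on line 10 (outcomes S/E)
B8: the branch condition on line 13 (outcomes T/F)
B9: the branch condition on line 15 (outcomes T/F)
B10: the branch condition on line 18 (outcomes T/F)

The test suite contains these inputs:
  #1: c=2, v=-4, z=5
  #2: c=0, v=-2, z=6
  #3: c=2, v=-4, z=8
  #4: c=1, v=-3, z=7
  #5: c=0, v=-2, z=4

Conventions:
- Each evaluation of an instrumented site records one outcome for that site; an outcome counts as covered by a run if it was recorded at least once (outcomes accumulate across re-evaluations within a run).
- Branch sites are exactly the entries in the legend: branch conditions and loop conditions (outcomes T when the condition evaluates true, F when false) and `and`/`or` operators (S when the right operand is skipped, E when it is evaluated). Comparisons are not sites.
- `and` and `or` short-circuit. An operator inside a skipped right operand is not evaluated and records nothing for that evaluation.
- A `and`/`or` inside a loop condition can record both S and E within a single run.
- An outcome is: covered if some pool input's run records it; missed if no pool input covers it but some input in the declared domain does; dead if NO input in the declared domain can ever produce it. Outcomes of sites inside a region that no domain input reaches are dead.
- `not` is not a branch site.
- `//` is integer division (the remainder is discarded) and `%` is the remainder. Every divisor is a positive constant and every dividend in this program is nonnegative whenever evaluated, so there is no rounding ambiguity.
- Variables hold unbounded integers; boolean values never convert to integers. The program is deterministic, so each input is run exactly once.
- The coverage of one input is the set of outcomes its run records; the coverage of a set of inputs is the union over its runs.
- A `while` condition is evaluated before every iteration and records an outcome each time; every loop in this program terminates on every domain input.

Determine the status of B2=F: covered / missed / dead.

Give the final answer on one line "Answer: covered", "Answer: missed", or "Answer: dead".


no pool input records B2=F
checking all 45 inputs in the declared domain: B2=F is never recorded -> dead
Answer: dead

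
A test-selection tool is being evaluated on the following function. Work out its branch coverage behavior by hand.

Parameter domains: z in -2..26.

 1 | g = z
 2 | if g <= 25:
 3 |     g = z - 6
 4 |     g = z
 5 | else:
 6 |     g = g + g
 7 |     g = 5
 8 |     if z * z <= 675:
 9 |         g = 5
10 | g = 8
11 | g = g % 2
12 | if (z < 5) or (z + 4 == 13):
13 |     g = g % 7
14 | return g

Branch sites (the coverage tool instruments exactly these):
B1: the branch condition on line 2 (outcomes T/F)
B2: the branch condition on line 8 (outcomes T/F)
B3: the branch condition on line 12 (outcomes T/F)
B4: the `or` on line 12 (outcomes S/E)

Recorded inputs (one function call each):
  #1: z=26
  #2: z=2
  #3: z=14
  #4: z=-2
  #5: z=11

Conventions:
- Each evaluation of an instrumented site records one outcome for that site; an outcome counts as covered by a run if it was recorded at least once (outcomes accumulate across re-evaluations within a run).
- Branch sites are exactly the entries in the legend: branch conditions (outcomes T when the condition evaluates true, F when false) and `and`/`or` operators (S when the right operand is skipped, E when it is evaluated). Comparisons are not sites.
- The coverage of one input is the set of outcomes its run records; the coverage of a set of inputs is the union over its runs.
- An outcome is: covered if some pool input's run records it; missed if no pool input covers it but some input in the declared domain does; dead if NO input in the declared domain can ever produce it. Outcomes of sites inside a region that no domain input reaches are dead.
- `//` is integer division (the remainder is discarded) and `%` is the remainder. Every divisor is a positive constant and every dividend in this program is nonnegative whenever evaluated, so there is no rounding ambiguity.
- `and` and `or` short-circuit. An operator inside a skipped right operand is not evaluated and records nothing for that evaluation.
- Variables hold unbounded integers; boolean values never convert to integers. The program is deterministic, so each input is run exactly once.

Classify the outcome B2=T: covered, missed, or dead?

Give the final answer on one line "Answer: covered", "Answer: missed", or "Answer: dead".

no pool input records B2=T
checking all 29 inputs in the declared domain: B2=T is never recorded -> dead

Answer: dead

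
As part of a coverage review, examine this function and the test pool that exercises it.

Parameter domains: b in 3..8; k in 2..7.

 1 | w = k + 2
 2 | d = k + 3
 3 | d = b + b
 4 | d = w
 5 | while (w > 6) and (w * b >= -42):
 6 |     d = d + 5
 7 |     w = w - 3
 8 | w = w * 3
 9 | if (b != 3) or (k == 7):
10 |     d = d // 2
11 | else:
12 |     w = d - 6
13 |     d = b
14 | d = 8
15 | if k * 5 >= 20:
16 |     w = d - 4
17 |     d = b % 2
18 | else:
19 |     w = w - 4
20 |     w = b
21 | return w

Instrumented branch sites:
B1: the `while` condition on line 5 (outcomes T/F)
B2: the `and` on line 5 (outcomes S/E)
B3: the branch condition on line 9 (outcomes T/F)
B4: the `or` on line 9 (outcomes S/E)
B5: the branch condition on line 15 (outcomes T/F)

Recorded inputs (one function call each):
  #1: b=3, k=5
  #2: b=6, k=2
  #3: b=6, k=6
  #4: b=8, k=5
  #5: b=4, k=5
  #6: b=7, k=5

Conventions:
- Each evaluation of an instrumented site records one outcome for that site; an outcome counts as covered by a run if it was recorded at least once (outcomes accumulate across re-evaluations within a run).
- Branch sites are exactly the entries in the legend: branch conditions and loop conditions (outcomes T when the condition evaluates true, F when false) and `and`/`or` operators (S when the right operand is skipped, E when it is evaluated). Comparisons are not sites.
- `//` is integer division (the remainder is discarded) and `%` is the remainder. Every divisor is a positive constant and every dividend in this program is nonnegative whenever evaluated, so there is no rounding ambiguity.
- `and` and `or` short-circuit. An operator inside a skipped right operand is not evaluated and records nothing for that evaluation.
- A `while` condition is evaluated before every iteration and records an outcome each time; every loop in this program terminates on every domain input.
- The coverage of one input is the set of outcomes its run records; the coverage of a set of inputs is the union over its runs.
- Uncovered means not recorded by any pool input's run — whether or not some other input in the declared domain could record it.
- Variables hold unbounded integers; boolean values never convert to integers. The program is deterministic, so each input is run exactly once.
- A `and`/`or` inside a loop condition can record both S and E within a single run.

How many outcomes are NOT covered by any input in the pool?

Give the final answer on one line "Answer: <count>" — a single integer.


run #1 (b=3, k=5) runs B2->E, B1->T, B2->S, B1->F, B4->E, B3->F, B5->T; records B1=T, B1=F, B2=S, B2=E, B3=F, B4=E, B5=T
run #2 (b=6, k=2) runs B2->S, B1->F, B4->S, B3->T, B5->F; records B1=F, B2=S, B3=T, B4=S, B5=F
run #3 (b=6, k=6) runs B2->E, B1->T, B2->S, B1->F, B4->S, B3->T, B5->T; records B1=T, B1=F, B2=S, B2=E, B3=T, B4=S, B5=T
run #4 (b=8, k=5) runs B2->E, B1->T, B2->S, B1->F, B4->S, B3->T, B5->T; records B1=T, B1=F, B2=S, B2=E, B3=T, B4=S, B5=T
run #5 (b=4, k=5) runs B2->E, B1->T, B2->S, B1->F, B4->S, B3->T, B5->T; records B1=T, B1=F, B2=S, B2=E, B3=T, B4=S, B5=T
run #6 (b=7, k=5) runs B2->E, B1->T, B2->S, B1->F, B4->S, B3->T, B5->T; records B1=T, B1=F, B2=S, B2=E, B3=T, B4=S, B5=T
union over the pool: B1=T, B1=F, B2=S, B2=E, B3=T, B3=F, B4=S, B4=E, B5=T, B5=F
uncovered (0 of 10): none
Answer: 0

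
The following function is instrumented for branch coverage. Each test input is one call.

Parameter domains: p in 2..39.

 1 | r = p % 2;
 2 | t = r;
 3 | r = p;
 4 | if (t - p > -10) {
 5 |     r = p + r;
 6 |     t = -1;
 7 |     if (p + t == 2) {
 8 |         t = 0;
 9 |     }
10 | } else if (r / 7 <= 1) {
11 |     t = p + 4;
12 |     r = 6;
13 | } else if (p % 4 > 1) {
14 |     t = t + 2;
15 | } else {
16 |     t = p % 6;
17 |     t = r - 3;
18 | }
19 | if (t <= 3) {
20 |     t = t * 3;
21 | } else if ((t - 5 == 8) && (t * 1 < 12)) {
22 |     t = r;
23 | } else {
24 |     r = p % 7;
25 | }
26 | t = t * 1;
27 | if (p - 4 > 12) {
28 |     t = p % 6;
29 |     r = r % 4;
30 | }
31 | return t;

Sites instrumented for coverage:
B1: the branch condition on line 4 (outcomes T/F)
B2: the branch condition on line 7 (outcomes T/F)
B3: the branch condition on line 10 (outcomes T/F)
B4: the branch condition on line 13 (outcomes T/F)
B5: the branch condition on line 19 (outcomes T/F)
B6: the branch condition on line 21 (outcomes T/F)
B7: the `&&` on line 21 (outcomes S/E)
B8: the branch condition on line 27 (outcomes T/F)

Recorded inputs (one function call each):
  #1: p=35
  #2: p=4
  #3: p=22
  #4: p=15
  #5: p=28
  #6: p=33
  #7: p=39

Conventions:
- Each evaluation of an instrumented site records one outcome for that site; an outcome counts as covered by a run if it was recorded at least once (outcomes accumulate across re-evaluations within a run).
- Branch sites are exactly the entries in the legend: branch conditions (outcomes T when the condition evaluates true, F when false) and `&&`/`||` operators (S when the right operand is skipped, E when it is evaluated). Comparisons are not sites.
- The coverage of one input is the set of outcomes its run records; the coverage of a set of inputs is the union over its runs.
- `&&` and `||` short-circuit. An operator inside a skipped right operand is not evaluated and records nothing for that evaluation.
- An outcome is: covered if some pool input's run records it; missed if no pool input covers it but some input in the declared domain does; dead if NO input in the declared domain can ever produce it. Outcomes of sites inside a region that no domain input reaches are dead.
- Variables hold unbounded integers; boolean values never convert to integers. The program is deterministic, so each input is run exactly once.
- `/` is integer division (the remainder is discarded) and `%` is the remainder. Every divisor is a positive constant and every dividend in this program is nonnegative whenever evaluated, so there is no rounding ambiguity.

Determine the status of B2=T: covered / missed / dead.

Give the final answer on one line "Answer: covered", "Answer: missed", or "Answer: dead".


no pool input records B2=T
but domain input (p=3) does record it -> reachable, so missed
Answer: missed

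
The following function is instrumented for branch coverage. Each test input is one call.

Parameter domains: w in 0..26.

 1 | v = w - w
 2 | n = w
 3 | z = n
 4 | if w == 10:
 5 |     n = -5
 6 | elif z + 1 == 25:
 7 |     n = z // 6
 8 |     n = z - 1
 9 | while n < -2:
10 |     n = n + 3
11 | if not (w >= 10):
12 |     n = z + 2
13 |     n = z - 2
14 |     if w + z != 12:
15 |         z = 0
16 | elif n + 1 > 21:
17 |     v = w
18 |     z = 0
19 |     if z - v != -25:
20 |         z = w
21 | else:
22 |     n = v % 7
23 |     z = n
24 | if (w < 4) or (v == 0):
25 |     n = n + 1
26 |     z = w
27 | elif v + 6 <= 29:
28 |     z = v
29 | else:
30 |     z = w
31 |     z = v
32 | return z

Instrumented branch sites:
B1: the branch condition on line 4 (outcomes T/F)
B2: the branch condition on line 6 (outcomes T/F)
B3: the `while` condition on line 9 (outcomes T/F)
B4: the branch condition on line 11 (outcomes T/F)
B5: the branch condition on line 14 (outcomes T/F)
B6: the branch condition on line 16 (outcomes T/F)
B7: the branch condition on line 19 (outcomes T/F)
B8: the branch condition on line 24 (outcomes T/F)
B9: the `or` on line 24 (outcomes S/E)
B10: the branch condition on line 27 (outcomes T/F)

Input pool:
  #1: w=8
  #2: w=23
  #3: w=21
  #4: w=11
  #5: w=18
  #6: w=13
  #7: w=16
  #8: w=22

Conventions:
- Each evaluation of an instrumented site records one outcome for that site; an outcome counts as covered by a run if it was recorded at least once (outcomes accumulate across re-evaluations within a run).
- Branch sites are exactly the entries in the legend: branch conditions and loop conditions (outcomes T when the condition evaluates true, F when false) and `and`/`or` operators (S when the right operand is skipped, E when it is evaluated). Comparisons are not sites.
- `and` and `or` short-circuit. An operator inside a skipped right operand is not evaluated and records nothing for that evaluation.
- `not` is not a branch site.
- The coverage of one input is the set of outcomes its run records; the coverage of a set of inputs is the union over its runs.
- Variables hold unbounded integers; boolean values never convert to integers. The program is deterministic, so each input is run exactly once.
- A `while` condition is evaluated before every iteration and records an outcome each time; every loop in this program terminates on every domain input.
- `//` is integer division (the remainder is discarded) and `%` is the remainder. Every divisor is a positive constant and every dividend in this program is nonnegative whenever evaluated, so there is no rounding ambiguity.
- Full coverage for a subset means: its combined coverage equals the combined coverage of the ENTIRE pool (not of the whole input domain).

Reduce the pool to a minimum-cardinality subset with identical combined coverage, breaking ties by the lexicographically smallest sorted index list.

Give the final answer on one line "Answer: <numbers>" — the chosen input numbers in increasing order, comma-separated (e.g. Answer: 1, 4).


input #1, w=8: events B1->F, B2->F, B3->F, B4->T, B5->T, B9->E, B8->T; outcomes B1=F, B2=F, B3=F, B4=T, B5=T, B8=T, B9=E
input #2, w=23: events B1->F, B2->F, B3->F, B4->F, B6->T, B7->T, B9->E, B8->F, B10->T; outcomes B1=F, B2=F, B3=F, B4=F, B6=T, B7=T, B8=F, B9=E, B10=T
input #3, w=21: events B1->F, B2->F, B3->F, B4->F, B6->T, B7->T, B9->E, B8->F, B10->T; outcomes B1=F, B2=F, B3=F, B4=F, B6=T, B7=T, B8=F, B9=E, B10=T
input #4, w=11: events B1->F, B2->F, B3->F, B4->F, B6->F, B9->E, B8->T; outcomes B1=F, B2=F, B3=F, B4=F, B6=F, B8=T, B9=E
input #5, w=18: events B1->F, B2->F, B3->F, B4->F, B6->F, B9->E, B8->T; outcomes B1=F, B2=F, B3=F, B4=F, B6=F, B8=T, B9=E
input #6, w=13: events B1->F, B2->F, B3->F, B4->F, B6->F, B9->E, B8->T; outcomes B1=F, B2=F, B3=F, B4=F, B6=F, B8=T, B9=E
input #7, w=16: events B1->F, B2->F, B3->F, B4->F, B6->F, B9->E, B8->T; outcomes B1=F, B2=F, B3=F, B4=F, B6=F, B8=T, B9=E
input #8, w=22: events B1->F, B2->F, B3->F, B4->F, B6->T, B7->T, B9->E, B8->F, B10->T; outcomes B1=F, B2=F, B3=F, B4=F, B6=T, B7=T, B8=F, B9=E, B10=T
pool-wide coverage (13 outcomes): B1=F, B2=F, B3=F, B4=T, B4=F, B5=T, B6=T, B6=F, B7=T, B8=T, B8=F, B9=E, B10=T
every size-1 subset falls short of the 13 outcomes (best: 9/13)
every size-2 subset falls short of the 13 outcomes (best: 12/13)
inputs {1, 2, 4} (size 3) cover everything; no size-3 subset with a lexicographically smaller index list covers all 13
Answer: 1, 2, 4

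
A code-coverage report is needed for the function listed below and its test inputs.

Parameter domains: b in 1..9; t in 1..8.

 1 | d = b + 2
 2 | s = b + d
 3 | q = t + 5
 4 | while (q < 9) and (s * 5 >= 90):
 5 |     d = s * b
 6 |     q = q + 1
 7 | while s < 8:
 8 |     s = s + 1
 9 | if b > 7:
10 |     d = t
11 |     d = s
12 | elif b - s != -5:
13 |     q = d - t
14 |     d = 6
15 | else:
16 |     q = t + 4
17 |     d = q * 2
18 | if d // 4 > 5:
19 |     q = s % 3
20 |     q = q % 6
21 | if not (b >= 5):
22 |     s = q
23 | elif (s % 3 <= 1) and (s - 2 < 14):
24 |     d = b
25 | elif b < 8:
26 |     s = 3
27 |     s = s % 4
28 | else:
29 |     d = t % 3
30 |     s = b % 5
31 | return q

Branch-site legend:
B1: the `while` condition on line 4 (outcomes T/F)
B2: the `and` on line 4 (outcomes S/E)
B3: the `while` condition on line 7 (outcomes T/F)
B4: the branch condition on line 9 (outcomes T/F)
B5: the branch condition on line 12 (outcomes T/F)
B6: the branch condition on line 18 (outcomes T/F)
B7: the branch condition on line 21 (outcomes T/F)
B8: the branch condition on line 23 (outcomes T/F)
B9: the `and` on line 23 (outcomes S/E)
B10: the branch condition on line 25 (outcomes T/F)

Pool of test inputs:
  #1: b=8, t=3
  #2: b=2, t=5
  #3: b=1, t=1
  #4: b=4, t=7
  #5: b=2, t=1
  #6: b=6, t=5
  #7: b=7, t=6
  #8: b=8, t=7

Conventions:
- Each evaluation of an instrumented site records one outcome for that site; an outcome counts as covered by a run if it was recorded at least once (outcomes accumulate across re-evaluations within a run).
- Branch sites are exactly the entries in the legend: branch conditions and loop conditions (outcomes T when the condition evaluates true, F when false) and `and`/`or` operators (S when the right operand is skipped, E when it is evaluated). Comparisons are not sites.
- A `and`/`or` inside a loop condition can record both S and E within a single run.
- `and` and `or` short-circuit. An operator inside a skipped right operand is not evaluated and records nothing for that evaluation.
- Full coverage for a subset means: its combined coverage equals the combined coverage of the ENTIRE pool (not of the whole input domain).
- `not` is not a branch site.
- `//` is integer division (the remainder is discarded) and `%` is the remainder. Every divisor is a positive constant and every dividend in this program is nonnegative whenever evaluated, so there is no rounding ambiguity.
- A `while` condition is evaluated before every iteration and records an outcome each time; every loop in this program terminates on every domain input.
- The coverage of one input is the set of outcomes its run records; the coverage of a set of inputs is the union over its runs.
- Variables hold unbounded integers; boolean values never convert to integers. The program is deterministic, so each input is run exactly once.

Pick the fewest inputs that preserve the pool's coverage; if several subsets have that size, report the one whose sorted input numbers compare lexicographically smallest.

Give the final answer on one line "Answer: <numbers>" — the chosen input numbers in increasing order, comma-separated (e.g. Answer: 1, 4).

#1 (b=8, t=3) -> B2->E, B1->T, B2->S, B1->F, B3->F, B4->T, B6->F, B7->F, B9->E, B8->F, B10->F; covered: B1=T, B1=F, B2=S, B2=E, B3=F, B4=T, B6=F, B7=F, B8=F, B9=E, B10=F
#2 (b=2, t=5) -> B2->S, B1->F, B3->T, B3->T, B3->F, B4->F, B5->T, B6->F, B7->T; covered: B1=F, B2=S, B3=T, B3=F, B4=F, B5=T, B6=F, B7=T
#3 (b=1, t=1) -> B2->E, B1->F, B3->T, B3->T, B3->T, B3->T, B3->F, B4->F, B5->T, B6->F, B7->T; covered: B1=F, B2=E, B3=T, B3=F, B4=F, B5=T, B6=F, B7=T
#4 (b=4, t=7) -> B2->S, B1->F, B3->F, B4->F, B5->T, B6->F, B7->T; covered: B1=F, B2=S, B3=F, B4=F, B5=T, B6=F, B7=T
#5 (b=2, t=1) -> B2->E, B1->F, B3->T, B3->T, B3->F, B4->F, B5->T, B6->F, B7->T; covered: B1=F, B2=E, B3=T, B3=F, B4=F, B5=T, B6=F, B7=T
#6 (b=6, t=5) -> B2->S, B1->F, B3->F, B4->F, B5->T, B6->F, B7->F, B9->S, B8->F, B10->T; covered: B1=F, B2=S, B3=F, B4=F, B5=T, B6=F, B7=F, B8=F, B9=S, B10=T
#7 (b=7, t=6) -> B2->S, B1->F, B3->F, B4->F, B5->T, B6->F, B7->F, B9->E, B8->F, B10->T; covered: B1=F, B2=S, B3=F, B4=F, B5=T, B6=F, B7=F, B8=F, B9=E, B10=T
#8 (b=8, t=7) -> B2->S, B1->F, B3->F, B4->T, B6->F, B7->F, B9->E, B8->F, B10->F; covered: B1=F, B2=S, B3=F, B4=T, B6=F, B7=F, B8=F, B9=E, B10=F
together the pool reaches 17 outcomes: B1=T, B1=F, B2=S, B2=E, B3=T, B3=F, B4=T, B4=F, B5=T, B6=F, B7=T, B7=F, B8=F, B9=S, B9=E, B10=T, B10=F
every size-1 subset falls short of the 17 outcomes (best: 11/17)
every size-2 subset falls short of the 17 outcomes (best: 15/17)
size 3: inputs {1, 2, 6} cover all 17 outcomes, and no lexicographically smaller subset of this size does

Answer: 1, 2, 6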